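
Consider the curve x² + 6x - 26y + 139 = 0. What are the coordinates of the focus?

Only x is squared. Complete the square in x: (x + 3)² = 26(y - 5).
Vertex (-3, 5); 4p = 26 so p = 13/2. Opens up.
Focus is p units from the vertex along the axis: (h, k + p).

(-3, 23/2)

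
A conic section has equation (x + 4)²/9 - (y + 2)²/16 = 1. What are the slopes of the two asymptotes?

Center (-4, -2). The positive term is the x-term, so the transverse axis is horizontal; a² = 9, b² = 16.
For a horizontal hyperbola the asymptotes have slope ±b/a.
Here that is ±4/3.

4/3 and -4/3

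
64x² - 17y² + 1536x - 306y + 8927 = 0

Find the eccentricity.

e = 9/8

64(x² + 24x) -17(y² + 18y) = -8927
Completing the square gives 64(x + 12)² -17(y + 9)² = -8927 + 9216 - 1377 = -1088.
Divide by -1088: (y + 9)²/64 - (x + 12)²/17 = 1
Hyperbola, center (-12, -9), transverse axis vertical; a² = 64, b² = 17.
c² = a² + b² = 81, so c = 9.
e = c/a = 9/8.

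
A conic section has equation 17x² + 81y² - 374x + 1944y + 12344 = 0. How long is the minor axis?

2√17

Group the x- and y-terms: 17(x² - 22x) + 81(y² + 24y) = -12344
Complete the square in x and y: 17(x - 11)² + 81(y + 12)² = -12344 + 2057 + 11664 = 1377
Divide through by 1377 to get (x - 11)²/81 + (y + 12)²/17 = 1.
Ellipse, center (11, -12), major axis horizontal; a² = 81, b² = 17.
b² = 17 so b = √17; the minor axis has length 2b = 2√17.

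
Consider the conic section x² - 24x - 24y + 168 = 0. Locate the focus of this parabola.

Only x is squared. Complete the square in x: (x - 12)² = 24(y - 1).
Vertex (12, 1); 4p = 24 so p = 6. Opens up.
Focus is p units from the vertex along the axis: (h, k + p).

(12, 7)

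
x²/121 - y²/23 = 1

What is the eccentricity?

e = 12/11

Center (0, 0). The positive term is the x-term, so the transverse axis is horizontal; a² = 121, b² = 23.
c² = a² + b² = 144, so c = 12.
e = c/a = 12/11.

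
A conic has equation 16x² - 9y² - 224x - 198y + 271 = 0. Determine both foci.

(7, -21) and (7, -1)

Group: 16(x² - 14x) -9(y² + 22y) = -271
16(x - 7)² -9(y + 11)² = -271 + 784 - 1089 = -576
Divide by -576: (y + 11)²/64 - (x - 7)²/36 = 1
Hyperbola, center (7, -11), transverse axis vertical; a² = 64, b² = 36.
c² = a² + b² = 64 + 36 = 100, so c = 10.
Foci lie on the vertical axis through the center: (h, k ± c).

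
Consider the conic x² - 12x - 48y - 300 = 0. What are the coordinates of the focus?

Only x is squared. Complete the square in x: (x - 6)² = 48(y + 7).
Vertex (6, -7); 4p = 48 so p = 12. Opens up.
Focus is p units from the vertex along the axis: (h, k + p).

(6, 5)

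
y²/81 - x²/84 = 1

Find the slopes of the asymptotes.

Center (0, 0). The positive term is the y-term, so the transverse axis is vertical; a² = 81, b² = 84.
For a vertical hyperbola the asymptotes have slope ±a/b.
Here that is ±9/2√21 = ±3√21/14.

3√21/14 and -3√21/14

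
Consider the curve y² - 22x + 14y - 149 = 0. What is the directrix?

Only y is squared. Complete the square in y: (y + 7)² = 22(x + 9).
Vertex (-9, -7); 4p = 22 so p = 11/2. Opens right.
Directrix is the vertical line x = h − p = -9 − (11/2) = -29/2.

x = -29/2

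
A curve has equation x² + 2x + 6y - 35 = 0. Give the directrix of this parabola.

Only x is squared. Complete the square in x: (x + 1)² = -6(y - 6).
Vertex (-1, 6); 4p = -6 so p = -3/2. Opens down.
Directrix is the horizontal line y = k − p = 6 − (-3/2) = 15/2.

y = 15/2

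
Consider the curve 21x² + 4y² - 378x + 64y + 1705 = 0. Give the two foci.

Group the x- and y-terms: 21(x² - 18x) + 4(y² + 16y) = -1705
Complete the square: 21(x - 9)² + 4(y + 8)² = -1705 + 1701 + 256 = 252
Divide by 252: (x - 9)²/12 + (y + 8)²/63 = 1
Ellipse, center (9, -8), major axis vertical; a² = 63, b² = 12.
c² = a² - b² = 63 - 12 = 51, so c = √51.
Foci lie on the vertical axis through the center: (h, k ± c).

(9, -8 - √51) and (9, -8 + √51)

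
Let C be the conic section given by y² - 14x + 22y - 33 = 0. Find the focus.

(-15/2, -11)

Only y is squared. Complete the square in y: (y + 11)² = 14(x + 11).
Vertex (-11, -11); 4p = 14 so p = 7/2. Opens right.
Focus is p units from the vertex along the axis: (h + p, k).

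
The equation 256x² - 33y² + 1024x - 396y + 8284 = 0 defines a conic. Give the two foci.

256(x² + 4x) -33(y² + 12y) = -8284
256(x + 2)² -33(y + 6)² = -8284 + 1024 - 1188 = -8448
Dividing both sides by -8448: (y + 6)²/256 - (x + 2)²/33 = 1
Hyperbola, center (-2, -6), transverse axis vertical; a² = 256, b² = 33.
c² = a² + b² = 256 + 33 = 289, so c = 17.
Foci lie on the vertical axis through the center: (h, k ± c).

(-2, -23) and (-2, 11)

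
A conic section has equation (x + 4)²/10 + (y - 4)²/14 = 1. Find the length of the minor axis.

2√10

Center (-4, 4). The larger denominator 14 sits under the y-term, so the major axis is vertical; a² = 14, b² = 10.
b² = 10 so b = √10; the minor axis has length 2b = 2√10.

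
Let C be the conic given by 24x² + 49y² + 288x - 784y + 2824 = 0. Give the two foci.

Collect terms: 24(x² + 12x) + 49(y² - 16y) = -2824
Complete the square in x and y: 24(x + 6)² + 49(y - 8)² = -2824 + 864 + 3136 = 1176
Dividing both sides by 1176: (x + 6)²/49 + (y - 8)²/24 = 1
Ellipse, center (-6, 8), major axis horizontal; a² = 49, b² = 24.
c² = a² - b² = 49 - 24 = 25, so c = 5.
Foci lie on the horizontal axis through the center: (h ± c, k).

(-11, 8) and (-1, 8)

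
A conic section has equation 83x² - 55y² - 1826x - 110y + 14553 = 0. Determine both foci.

(11, -1 - √138) and (11, -1 + √138)

Collect terms: 83(x² - 22x) -55(y² + 2y) = -14553
Complete the square: 83(x - 11)² -55(y + 1)² = -14553 + 10043 - 55 = -4565
Divide through by -4565 to get (y + 1)²/83 - (x - 11)²/55 = 1.
Hyperbola, center (11, -1), transverse axis vertical; a² = 83, b² = 55.
c² = a² + b² = 83 + 55 = 138, so c = √138.
Foci lie on the vertical axis through the center: (h, k ± c).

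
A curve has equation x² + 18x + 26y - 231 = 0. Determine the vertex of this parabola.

Only x is squared. Complete the square in x: (x + 9)² = -26(y - 12).
Vertex (-9, 12); 4p = -26 so p = -13/2. Opens down.

(-9, 12)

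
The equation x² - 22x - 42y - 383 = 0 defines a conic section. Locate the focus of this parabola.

(11, -3/2)

Only x is squared. Complete the square in x: (x - 11)² = 42(y + 12).
Vertex (11, -12); 4p = 42 so p = 21/2. Opens up.
Focus is p units from the vertex along the axis: (h, k + p).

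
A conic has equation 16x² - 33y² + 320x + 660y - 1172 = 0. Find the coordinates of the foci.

(-10, 3) and (-10, 17)

Group the x- and y-terms: 16(x² + 20x) -33(y² - 20y) = 1172
Completing the square gives 16(x + 10)² -33(y - 10)² = 1172 + 1600 - 3300 = -528.
Divide through by -528 to get (y - 10)²/16 - (x + 10)²/33 = 1.
Hyperbola, center (-10, 10), transverse axis vertical; a² = 16, b² = 33.
c² = a² + b² = 16 + 33 = 49, so c = 7.
Foci lie on the vertical axis through the center: (h, k ± c).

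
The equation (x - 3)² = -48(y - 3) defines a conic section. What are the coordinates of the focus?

Vertex (3, 3); 4p = -48 so p = -12. Opens down.
Focus is p units from the vertex along the axis: (h, k + p).

(3, -9)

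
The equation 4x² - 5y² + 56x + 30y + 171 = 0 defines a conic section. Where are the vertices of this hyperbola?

(-7, 1) and (-7, 5)

Rearranging, 4(x² + 14x) -5(y² - 6y) = -171.
Completing the square gives 4(x + 7)² -5(y - 3)² = -171 + 196 - 45 = -20.
Divide through by -20 to get (y - 3)²/4 - (x + 7)²/5 = 1.
Hyperbola, center (-7, 3), transverse axis vertical; a² = 4, b² = 5.
a = 2. Vertices at (h, k ± a).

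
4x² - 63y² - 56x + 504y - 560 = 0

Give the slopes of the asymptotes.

2√7/21 and -2√7/21

Rearranging, 4(x² - 14x) -63(y² - 8y) = 560.
Complete the square in x and y: 4(x - 7)² -63(y - 4)² = 560 + 196 - 1008 = -252
Divide by -252: (y - 4)²/4 - (x - 7)²/63 = 1
Hyperbola, center (7, 4), transverse axis vertical; a² = 4, b² = 63.
For a vertical hyperbola the asymptotes have slope ±a/b.
Here that is ±2/3√7 = ±2√7/21.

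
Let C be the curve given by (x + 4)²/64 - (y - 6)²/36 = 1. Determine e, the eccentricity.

Center (-4, 6). The positive term is the x-term, so the transverse axis is horizontal; a² = 64, b² = 36.
c² = a² + b² = 100, so c = 10.
e = c/a = 10/8 = 5/4.

e = 5/4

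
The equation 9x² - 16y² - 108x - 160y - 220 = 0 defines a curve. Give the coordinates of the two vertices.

(2, -5) and (10, -5)

Group: 9(x² - 12x) -16(y² + 10y) = 220
Complete the square in x and y: 9(x - 6)² -16(y + 5)² = 220 + 324 - 400 = 144
Divide by 144: (x - 6)²/16 - (y + 5)²/9 = 1
Hyperbola, center (6, -5), transverse axis horizontal; a² = 16, b² = 9.
a = 4. Vertices at (h ± a, k).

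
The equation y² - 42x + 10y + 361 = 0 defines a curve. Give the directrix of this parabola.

x = -5/2

Only y is squared. Complete the square in y: (y + 5)² = 42(x - 8).
Vertex (8, -5); 4p = 42 so p = 21/2. Opens right.
Directrix is the vertical line x = h − p = 8 − (21/2) = -5/2.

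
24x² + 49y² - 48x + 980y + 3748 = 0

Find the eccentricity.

e = 5/7

Rearranging, 24(x² - 2x) + 49(y² + 20y) = -3748.
Complete the square in x and y: 24(x - 1)² + 49(y + 10)² = -3748 + 24 + 4900 = 1176
Divide through by 1176 to get (x - 1)²/49 + (y + 10)²/24 = 1.
Ellipse, center (1, -10), major axis horizontal; a² = 49, b² = 24.
c² = a² - b² = 25, so c = 5.
e = c/a = 5/7.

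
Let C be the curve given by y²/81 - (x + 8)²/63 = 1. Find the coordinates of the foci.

(-8, -12) and (-8, 12)

Center (-8, 0). The positive term is the y-term, so the transverse axis is vertical; a² = 81, b² = 63.
c² = a² + b² = 81 + 63 = 144, so c = 12.
Foci lie on the vertical axis through the center: (h, k ± c).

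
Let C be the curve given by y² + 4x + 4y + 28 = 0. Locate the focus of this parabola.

(-7, -2)

Only y is squared. Complete the square in y: (y + 2)² = -4(x + 6).
Vertex (-6, -2); 4p = -4 so p = -1. Opens left.
Focus is p units from the vertex along the axis: (h + p, k).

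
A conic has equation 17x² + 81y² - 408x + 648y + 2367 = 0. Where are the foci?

(4, -4) and (20, -4)

Group: 17(x² - 24x) + 81(y² + 8y) = -2367
17(x - 12)² + 81(y + 4)² = -2367 + 2448 + 1296 = 1377
Divide through by 1377 to get (x - 12)²/81 + (y + 4)²/17 = 1.
Ellipse, center (12, -4), major axis horizontal; a² = 81, b² = 17.
c² = a² - b² = 81 - 17 = 64, so c = 8.
Foci lie on the horizontal axis through the center: (h ± c, k).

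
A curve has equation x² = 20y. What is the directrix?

Vertex (0, 0); 4p = 20 so p = 5. Opens up.
Directrix is the horizontal line y = k − p = 0 − (5) = -5.

y = -5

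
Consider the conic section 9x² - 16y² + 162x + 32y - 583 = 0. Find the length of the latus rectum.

27/2

Group the x- and y-terms: 9(x² + 18x) -16(y² - 2y) = 583
9(x + 9)² -16(y - 1)² = 583 + 729 - 16 = 1296
Dividing both sides by 1296: (x + 9)²/144 - (y - 1)²/81 = 1
Hyperbola, center (-9, 1), transverse axis horizontal; a² = 144, b² = 81.
Latus rectum length = 2b²/a = 2·81/12 = 27/2.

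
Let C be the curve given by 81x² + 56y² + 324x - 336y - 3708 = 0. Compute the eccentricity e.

81(x² + 4x) + 56(y² - 6y) = 3708
Completing the square gives 81(x + 2)² + 56(y - 3)² = 3708 + 324 + 504 = 4536.
Divide by 4536: (x + 2)²/56 + (y - 3)²/81 = 1
Ellipse, center (-2, 3), major axis vertical; a² = 81, b² = 56.
c² = a² - b² = 25, so c = 5.
e = c/a = 5/9.

e = 5/9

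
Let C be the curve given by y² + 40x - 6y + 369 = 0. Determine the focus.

(-19, 3)

Only y is squared. Complete the square in y: (y - 3)² = -40(x + 9).
Vertex (-9, 3); 4p = -40 so p = -10. Opens left.
Focus is p units from the vertex along the axis: (h + p, k).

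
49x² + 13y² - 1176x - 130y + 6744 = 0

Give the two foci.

(12, -1) and (12, 11)

Rearranging, 49(x² - 24x) + 13(y² - 10y) = -6744.
49(x - 12)² + 13(y - 5)² = -6744 + 7056 + 325 = 637
Dividing both sides by 637: (x - 12)²/13 + (y - 5)²/49 = 1
Ellipse, center (12, 5), major axis vertical; a² = 49, b² = 13.
c² = a² - b² = 49 - 13 = 36, so c = 6.
Foci lie on the vertical axis through the center: (h, k ± c).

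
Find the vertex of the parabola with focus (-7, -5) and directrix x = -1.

The vertex is the midpoint between the focus and the directrix along the axis of symmetry.
Axis is horizontal (directrix is vertical). Vertex x-coordinate = (-7 + (-1))/2 = -4; y-coordinate = -5.

(-4, -5)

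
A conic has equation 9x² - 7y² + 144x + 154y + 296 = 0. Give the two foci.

(-8, -1) and (-8, 23)

9(x² + 16x) -7(y² - 22y) = -296
Complete the square: 9(x + 8)² -7(y - 11)² = -296 + 576 - 847 = -567
Dividing both sides by -567: (y - 11)²/81 - (x + 8)²/63 = 1
Hyperbola, center (-8, 11), transverse axis vertical; a² = 81, b² = 63.
c² = a² + b² = 81 + 63 = 144, so c = 12.
Foci lie on the vertical axis through the center: (h, k ± c).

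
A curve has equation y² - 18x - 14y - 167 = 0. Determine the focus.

(-15/2, 7)

Only y is squared. Complete the square in y: (y - 7)² = 18(x + 12).
Vertex (-12, 7); 4p = 18 so p = 9/2. Opens right.
Focus is p units from the vertex along the axis: (h + p, k).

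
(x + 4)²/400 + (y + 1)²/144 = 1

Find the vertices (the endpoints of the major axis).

Center (-4, -1). The larger denominator 400 sits under the x-term, so the major axis is horizontal; a² = 400, b² = 144.
a = 20. Vertices at (h ± a, k).

(-24, -1) and (16, -1)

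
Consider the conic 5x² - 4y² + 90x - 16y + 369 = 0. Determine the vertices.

(-11, -2) and (-7, -2)

Collect terms: 5(x² + 18x) -4(y² + 4y) = -369
Complete the square in x and y: 5(x + 9)² -4(y + 2)² = -369 + 405 - 16 = 20
Dividing both sides by 20: (x + 9)²/4 - (y + 2)²/5 = 1
Hyperbola, center (-9, -2), transverse axis horizontal; a² = 4, b² = 5.
a = 2. Vertices at (h ± a, k).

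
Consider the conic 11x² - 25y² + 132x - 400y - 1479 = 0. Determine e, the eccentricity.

Rearranging, 11(x² + 12x) -25(y² + 16y) = 1479.
Complete the square in x and y: 11(x + 6)² -25(y + 8)² = 1479 + 396 - 1600 = 275
Divide through by 275 to get (x + 6)²/25 - (y + 8)²/11 = 1.
Hyperbola, center (-6, -8), transverse axis horizontal; a² = 25, b² = 11.
c² = a² + b² = 36, so c = 6.
e = c/a = 6/5.

e = 6/5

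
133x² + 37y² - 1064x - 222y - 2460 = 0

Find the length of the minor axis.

2√37

Rearranging, 133(x² - 8x) + 37(y² - 6y) = 2460.
Complete the square: 133(x - 4)² + 37(y - 3)² = 2460 + 2128 + 333 = 4921
Divide through by 4921 to get (x - 4)²/37 + (y - 3)²/133 = 1.
Ellipse, center (4, 3), major axis vertical; a² = 133, b² = 37.
b² = 37 so b = √37; the minor axis has length 2b = 2√37.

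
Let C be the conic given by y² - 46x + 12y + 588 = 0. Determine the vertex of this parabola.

Only y is squared. Complete the square in y: (y + 6)² = 46(x - 12).
Vertex (12, -6); 4p = 46 so p = 23/2. Opens right.

(12, -6)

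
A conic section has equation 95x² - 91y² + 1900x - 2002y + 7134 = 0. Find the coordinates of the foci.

Rearranging, 95(x² + 20x) -91(y² + 22y) = -7134.
Complete the square: 95(x + 10)² -91(y + 11)² = -7134 + 9500 - 11011 = -8645
Divide by -8645: (y + 11)²/95 - (x + 10)²/91 = 1
Hyperbola, center (-10, -11), transverse axis vertical; a² = 95, b² = 91.
c² = a² + b² = 95 + 91 = 186, so c = √186.
Foci lie on the vertical axis through the center: (h, k ± c).

(-10, -11 - √186) and (-10, -11 + √186)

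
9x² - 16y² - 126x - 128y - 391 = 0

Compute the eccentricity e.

e = 5/4

Group the x- and y-terms: 9(x² - 14x) -16(y² + 8y) = 391
Complete the square in x and y: 9(x - 7)² -16(y + 4)² = 391 + 441 - 256 = 576
Divide by 576: (x - 7)²/64 - (y + 4)²/36 = 1
Hyperbola, center (7, -4), transverse axis horizontal; a² = 64, b² = 36.
c² = a² + b² = 100, so c = 10.
e = c/a = 10/8 = 5/4.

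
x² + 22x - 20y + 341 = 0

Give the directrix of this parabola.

y = 6

Only x is squared. Complete the square in x: (x + 11)² = 20(y - 11).
Vertex (-11, 11); 4p = 20 so p = 5. Opens up.
Directrix is the horizontal line y = k − p = 11 − (5) = 6.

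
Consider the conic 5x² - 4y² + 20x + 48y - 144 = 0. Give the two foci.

Rearranging, 5(x² + 4x) -4(y² - 12y) = 144.
Completing the square gives 5(x + 2)² -4(y - 6)² = 144 + 20 - 144 = 20.
Divide through by 20 to get (x + 2)²/4 - (y - 6)²/5 = 1.
Hyperbola, center (-2, 6), transverse axis horizontal; a² = 4, b² = 5.
c² = a² + b² = 4 + 5 = 9, so c = 3.
Foci lie on the horizontal axis through the center: (h ± c, k).

(-5, 6) and (1, 6)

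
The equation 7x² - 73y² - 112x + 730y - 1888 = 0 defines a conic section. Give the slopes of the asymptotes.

√511/73 and -√511/73

Group the x- and y-terms: 7(x² - 16x) -73(y² - 10y) = 1888
Complete the square in x and y: 7(x - 8)² -73(y - 5)² = 1888 + 448 - 1825 = 511
Divide by 511: (x - 8)²/73 - (y - 5)²/7 = 1
Hyperbola, center (8, 5), transverse axis horizontal; a² = 73, b² = 7.
For a horizontal hyperbola the asymptotes have slope ±b/a.
Here that is ±√7/√73 = ±√511/73.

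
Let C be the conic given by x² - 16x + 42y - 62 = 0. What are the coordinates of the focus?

(8, -15/2)

Only x is squared. Complete the square in x: (x - 8)² = -42(y - 3).
Vertex (8, 3); 4p = -42 so p = -21/2. Opens down.
Focus is p units from the vertex along the axis: (h, k + p).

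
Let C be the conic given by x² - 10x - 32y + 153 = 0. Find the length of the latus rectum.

32

Only x is squared. Complete the square in x: (x - 5)² = 32(y - 4).
Vertex (5, 4); 4p = 32 so p = 8. Opens up.
Latus rectum length = |4p| = 32.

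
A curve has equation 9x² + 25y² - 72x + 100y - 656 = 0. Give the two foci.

Rearranging, 9(x² - 8x) + 25(y² + 4y) = 656.
Completing the square gives 9(x - 4)² + 25(y + 2)² = 656 + 144 + 100 = 900.
Divide through by 900 to get (x - 4)²/100 + (y + 2)²/36 = 1.
Ellipse, center (4, -2), major axis horizontal; a² = 100, b² = 36.
c² = a² - b² = 100 - 36 = 64, so c = 8.
Foci lie on the horizontal axis through the center: (h ± c, k).

(-4, -2) and (12, -2)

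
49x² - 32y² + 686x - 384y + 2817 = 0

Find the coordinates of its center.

(-7, -6)

Rearranging, 49(x² + 14x) -32(y² + 12y) = -2817.
Complete the square in x and y: 49(x + 7)² -32(y + 6)² = -2817 + 2401 - 1152 = -1568
Divide by -1568: (y + 6)²/49 - (x + 7)²/32 = 1
Hyperbola with center (-7, -6).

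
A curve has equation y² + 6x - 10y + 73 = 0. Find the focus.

(-19/2, 5)

Only y is squared. Complete the square in y: (y - 5)² = -6(x + 8).
Vertex (-8, 5); 4p = -6 so p = -3/2. Opens left.
Focus is p units from the vertex along the axis: (h + p, k).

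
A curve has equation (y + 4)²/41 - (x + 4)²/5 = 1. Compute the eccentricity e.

Center (-4, -4). The positive term is the y-term, so the transverse axis is vertical; a² = 41, b² = 5.
c² = a² + b² = 46, so c = √46.
e = c/a = √46/√41 = √1886/41.

e = √1886/41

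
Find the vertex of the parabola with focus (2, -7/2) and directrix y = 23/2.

(2, 4)

The vertex is the midpoint between the focus and the directrix along the axis of symmetry.
Axis is vertical (directrix is horizontal). Vertex y-coordinate = (-7/2 + 23/2)/2 = 4; x-coordinate = 2.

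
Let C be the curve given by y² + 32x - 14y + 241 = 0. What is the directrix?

Only y is squared. Complete the square in y: (y - 7)² = -32(x + 6).
Vertex (-6, 7); 4p = -32 so p = -8. Opens left.
Directrix is the vertical line x = h − p = -6 − (-8) = 2.

x = 2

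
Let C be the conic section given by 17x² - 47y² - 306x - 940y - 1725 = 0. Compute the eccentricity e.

e = 8√17/17

Collect terms: 17(x² - 18x) -47(y² + 20y) = 1725
Complete the square in x and y: 17(x - 9)² -47(y + 10)² = 1725 + 1377 - 4700 = -1598
Divide through by -1598 to get (y + 10)²/34 - (x - 9)²/94 = 1.
Hyperbola, center (9, -10), transverse axis vertical; a² = 34, b² = 94.
c² = a² + b² = 128, so c = 8√2.
e = c/a = 8√2/√34 = 8√17/17.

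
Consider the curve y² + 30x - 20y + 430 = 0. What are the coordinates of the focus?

(-37/2, 10)

Only y is squared. Complete the square in y: (y - 10)² = -30(x + 11).
Vertex (-11, 10); 4p = -30 so p = -15/2. Opens left.
Focus is p units from the vertex along the axis: (h + p, k).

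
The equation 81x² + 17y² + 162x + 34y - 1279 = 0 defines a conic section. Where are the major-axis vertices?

Group: 81(x² + 2x) + 17(y² + 2y) = 1279
81(x + 1)² + 17(y + 1)² = 1279 + 81 + 17 = 1377
Divide through by 1377 to get (x + 1)²/17 + (y + 1)²/81 = 1.
Ellipse, center (-1, -1), major axis vertical; a² = 81, b² = 17.
a = 9. Vertices at (h, k ± a).

(-1, -10) and (-1, 8)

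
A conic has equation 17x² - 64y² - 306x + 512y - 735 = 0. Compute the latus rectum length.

17/4

Collect terms: 17(x² - 18x) -64(y² - 8y) = 735
Complete the square in x and y: 17(x - 9)² -64(y - 4)² = 735 + 1377 - 1024 = 1088
Divide through by 1088 to get (x - 9)²/64 - (y - 4)²/17 = 1.
Hyperbola, center (9, 4), transverse axis horizontal; a² = 64, b² = 17.
Latus rectum length = 2b²/a = 2·17/8 = 17/4.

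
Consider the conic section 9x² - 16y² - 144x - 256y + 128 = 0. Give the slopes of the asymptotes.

3/4 and -3/4

Group: 9(x² - 16x) -16(y² + 16y) = -128
Completing the square gives 9(x - 8)² -16(y + 8)² = -128 + 576 - 1024 = -576.
Divide by -576: (y + 8)²/36 - (x - 8)²/64 = 1
Hyperbola, center (8, -8), transverse axis vertical; a² = 36, b² = 64.
For a vertical hyperbola the asymptotes have slope ±a/b.
Here that is ±6/8 = ±3/4.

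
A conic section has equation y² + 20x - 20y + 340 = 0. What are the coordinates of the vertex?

(-12, 10)

Only y is squared. Complete the square in y: (y - 10)² = -20(x + 12).
Vertex (-12, 10); 4p = -20 so p = -5. Opens left.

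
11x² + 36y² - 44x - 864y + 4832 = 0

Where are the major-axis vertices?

(-4, 12) and (8, 12)

Group the x- and y-terms: 11(x² - 4x) + 36(y² - 24y) = -4832
Complete the square in x and y: 11(x - 2)² + 36(y - 12)² = -4832 + 44 + 5184 = 396
Divide through by 396 to get (x - 2)²/36 + (y - 12)²/11 = 1.
Ellipse, center (2, 12), major axis horizontal; a² = 36, b² = 11.
a = 6. Vertices at (h ± a, k).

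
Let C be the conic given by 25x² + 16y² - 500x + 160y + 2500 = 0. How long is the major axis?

10

Collect terms: 25(x² - 20x) + 16(y² + 10y) = -2500
Completing the square gives 25(x - 10)² + 16(y + 5)² = -2500 + 2500 + 400 = 400.
Divide by 400: (x - 10)²/16 + (y + 5)²/25 = 1
Ellipse, center (10, -5), major axis vertical; a² = 25, b² = 16.
a² = 25 so a = 5; the major axis has length 2a = 10.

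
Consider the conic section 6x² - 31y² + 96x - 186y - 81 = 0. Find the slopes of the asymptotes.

√186/31 and -√186/31

Group: 6(x² + 16x) -31(y² + 6y) = 81
6(x + 8)² -31(y + 3)² = 81 + 384 - 279 = 186
Divide by 186: (x + 8)²/31 - (y + 3)²/6 = 1
Hyperbola, center (-8, -3), transverse axis horizontal; a² = 31, b² = 6.
For a horizontal hyperbola the asymptotes have slope ±b/a.
Here that is ±√6/√31 = ±√186/31.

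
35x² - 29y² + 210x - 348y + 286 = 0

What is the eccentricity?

e = 8√35/35

35(x² + 6x) -29(y² + 12y) = -286
Complete the square: 35(x + 3)² -29(y + 6)² = -286 + 315 - 1044 = -1015
Divide through by -1015 to get (y + 6)²/35 - (x + 3)²/29 = 1.
Hyperbola, center (-3, -6), transverse axis vertical; a² = 35, b² = 29.
c² = a² + b² = 64, so c = 8.
e = c/a = 8/√35 = 8√35/35.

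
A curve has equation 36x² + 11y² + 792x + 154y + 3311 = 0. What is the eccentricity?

36(x² + 22x) + 11(y² + 14y) = -3311
Completing the square gives 36(x + 11)² + 11(y + 7)² = -3311 + 4356 + 539 = 1584.
Dividing both sides by 1584: (x + 11)²/44 + (y + 7)²/144 = 1
Ellipse, center (-11, -7), major axis vertical; a² = 144, b² = 44.
c² = a² - b² = 100, so c = 10.
e = c/a = 10/12 = 5/6.

e = 5/6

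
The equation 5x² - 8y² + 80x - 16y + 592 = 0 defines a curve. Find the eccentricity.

Rearranging, 5(x² + 16x) -8(y² + 2y) = -592.
5(x + 8)² -8(y + 1)² = -592 + 320 - 8 = -280
Divide by -280: (y + 1)²/35 - (x + 8)²/56 = 1
Hyperbola, center (-8, -1), transverse axis vertical; a² = 35, b² = 56.
c² = a² + b² = 91, so c = √91.
e = c/a = √91/√35 = √65/5.

e = √65/5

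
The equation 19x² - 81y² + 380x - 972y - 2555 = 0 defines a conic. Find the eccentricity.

Group the x- and y-terms: 19(x² + 20x) -81(y² + 12y) = 2555
Complete the square: 19(x + 10)² -81(y + 6)² = 2555 + 1900 - 2916 = 1539
Divide through by 1539 to get (x + 10)²/81 - (y + 6)²/19 = 1.
Hyperbola, center (-10, -6), transverse axis horizontal; a² = 81, b² = 19.
c² = a² + b² = 100, so c = 10.
e = c/a = 10/9.

e = 10/9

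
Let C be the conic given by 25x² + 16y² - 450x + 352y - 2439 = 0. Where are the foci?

(9, -23) and (9, 1)

25(x² - 18x) + 16(y² + 22y) = 2439
Completing the square gives 25(x - 9)² + 16(y + 11)² = 2439 + 2025 + 1936 = 6400.
Dividing both sides by 6400: (x - 9)²/256 + (y + 11)²/400 = 1
Ellipse, center (9, -11), major axis vertical; a² = 400, b² = 256.
c² = a² - b² = 400 - 256 = 144, so c = 12.
Foci lie on the vertical axis through the center: (h, k ± c).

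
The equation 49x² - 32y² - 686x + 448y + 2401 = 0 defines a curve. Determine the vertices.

Group: 49(x² - 14x) -32(y² - 14y) = -2401
Complete the square: 49(x - 7)² -32(y - 7)² = -2401 + 2401 - 1568 = -1568
Divide by -1568: (y - 7)²/49 - (x - 7)²/32 = 1
Hyperbola, center (7, 7), transverse axis vertical; a² = 49, b² = 32.
a = 7. Vertices at (h, k ± a).

(7, 0) and (7, 14)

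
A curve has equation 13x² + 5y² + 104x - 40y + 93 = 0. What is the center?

(-4, 4)

Collect terms: 13(x² + 8x) + 5(y² - 8y) = -93
Completing the square gives 13(x + 4)² + 5(y - 4)² = -93 + 208 + 80 = 195.
Dividing both sides by 195: (x + 4)²/15 + (y - 4)²/39 = 1
Ellipse with center (-4, 4).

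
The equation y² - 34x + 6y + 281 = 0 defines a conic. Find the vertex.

(8, -3)

Only y is squared. Complete the square in y: (y + 3)² = 34(x - 8).
Vertex (8, -3); 4p = 34 so p = 17/2. Opens right.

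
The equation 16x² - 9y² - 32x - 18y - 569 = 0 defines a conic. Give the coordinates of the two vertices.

(-5, -1) and (7, -1)

Group the x- and y-terms: 16(x² - 2x) -9(y² + 2y) = 569
Completing the square gives 16(x - 1)² -9(y + 1)² = 569 + 16 - 9 = 576.
Divide by 576: (x - 1)²/36 - (y + 1)²/64 = 1
Hyperbola, center (1, -1), transverse axis horizontal; a² = 36, b² = 64.
a = 6. Vertices at (h ± a, k).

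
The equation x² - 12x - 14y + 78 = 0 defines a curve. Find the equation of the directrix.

y = -1/2

Only x is squared. Complete the square in x: (x - 6)² = 14(y - 3).
Vertex (6, 3); 4p = 14 so p = 7/2. Opens up.
Directrix is the horizontal line y = k − p = 3 − (7/2) = -1/2.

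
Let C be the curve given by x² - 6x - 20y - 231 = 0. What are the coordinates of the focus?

(3, -7)

Only x is squared. Complete the square in x: (x - 3)² = 20(y + 12).
Vertex (3, -12); 4p = 20 so p = 5. Opens up.
Focus is p units from the vertex along the axis: (h, k + p).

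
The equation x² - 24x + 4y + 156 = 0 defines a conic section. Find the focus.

Only x is squared. Complete the square in x: (x - 12)² = -4(y + 3).
Vertex (12, -3); 4p = -4 so p = -1. Opens down.
Focus is p units from the vertex along the axis: (h, k + p).

(12, -4)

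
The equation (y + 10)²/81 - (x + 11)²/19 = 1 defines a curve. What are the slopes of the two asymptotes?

Center (-11, -10). The positive term is the y-term, so the transverse axis is vertical; a² = 81, b² = 19.
For a vertical hyperbola the asymptotes have slope ±a/b.
Here that is ±9/√19 = ±9√19/19.

9√19/19 and -9√19/19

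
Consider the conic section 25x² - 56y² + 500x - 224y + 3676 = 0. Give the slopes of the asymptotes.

5√14/28 and -5√14/28

25(x² + 20x) -56(y² + 4y) = -3676
25(x + 10)² -56(y + 2)² = -3676 + 2500 - 224 = -1400
Divide by -1400: (y + 2)²/25 - (x + 10)²/56 = 1
Hyperbola, center (-10, -2), transverse axis vertical; a² = 25, b² = 56.
For a vertical hyperbola the asymptotes have slope ±a/b.
Here that is ±5/2√14 = ±5√14/28.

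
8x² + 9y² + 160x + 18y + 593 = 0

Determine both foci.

(-10 - √3, -1) and (-10 + √3, -1)

Collect terms: 8(x² + 20x) + 9(y² + 2y) = -593
Completing the square gives 8(x + 10)² + 9(y + 1)² = -593 + 800 + 9 = 216.
Divide through by 216 to get (x + 10)²/27 + (y + 1)²/24 = 1.
Ellipse, center (-10, -1), major axis horizontal; a² = 27, b² = 24.
c² = a² - b² = 27 - 24 = 3, so c = √3.
Foci lie on the horizontal axis through the center: (h ± c, k).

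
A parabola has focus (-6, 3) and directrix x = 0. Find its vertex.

(-3, 3)

The vertex is the midpoint between the focus and the directrix along the axis of symmetry.
Axis is horizontal (directrix is vertical). Vertex x-coordinate = (-6 + 0)/2 = -3; y-coordinate = 3.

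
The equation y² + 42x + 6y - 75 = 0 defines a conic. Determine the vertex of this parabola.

Only y is squared. Complete the square in y: (y + 3)² = -42(x - 2).
Vertex (2, -3); 4p = -42 so p = -21/2. Opens left.

(2, -3)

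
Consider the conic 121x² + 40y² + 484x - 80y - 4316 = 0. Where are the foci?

(-2, -8) and (-2, 10)

Group the x- and y-terms: 121(x² + 4x) + 40(y² - 2y) = 4316
Complete the square in x and y: 121(x + 2)² + 40(y - 1)² = 4316 + 484 + 40 = 4840
Divide by 4840: (x + 2)²/40 + (y - 1)²/121 = 1
Ellipse, center (-2, 1), major axis vertical; a² = 121, b² = 40.
c² = a² - b² = 121 - 40 = 81, so c = 9.
Foci lie on the vertical axis through the center: (h, k ± c).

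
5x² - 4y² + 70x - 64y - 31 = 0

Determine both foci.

Group: 5(x² + 14x) -4(y² + 16y) = 31
Complete the square in x and y: 5(x + 7)² -4(y + 8)² = 31 + 245 - 256 = 20
Dividing both sides by 20: (x + 7)²/4 - (y + 8)²/5 = 1
Hyperbola, center (-7, -8), transverse axis horizontal; a² = 4, b² = 5.
c² = a² + b² = 4 + 5 = 9, so c = 3.
Foci lie on the horizontal axis through the center: (h ± c, k).

(-10, -8) and (-4, -8)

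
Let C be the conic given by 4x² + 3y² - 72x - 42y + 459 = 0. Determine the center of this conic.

Group: 4(x² - 18x) + 3(y² - 14y) = -459
Complete the square: 4(x - 9)² + 3(y - 7)² = -459 + 324 + 147 = 12
Dividing both sides by 12: (x - 9)²/3 + (y - 7)²/4 = 1
Ellipse with center (9, 7).

(9, 7)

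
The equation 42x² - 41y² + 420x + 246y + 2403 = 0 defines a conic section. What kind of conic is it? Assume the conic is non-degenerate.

No xy term. Coefficients of x² and y² are A = 42, C = -41.
A and C have opposite signs ⇒ hyperbola.

hyperbola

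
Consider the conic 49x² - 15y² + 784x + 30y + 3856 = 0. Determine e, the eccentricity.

e = 8/7

49(x² + 16x) -15(y² - 2y) = -3856
Complete the square in x and y: 49(x + 8)² -15(y - 1)² = -3856 + 3136 - 15 = -735
Divide through by -735 to get (y - 1)²/49 - (x + 8)²/15 = 1.
Hyperbola, center (-8, 1), transverse axis vertical; a² = 49, b² = 15.
c² = a² + b² = 64, so c = 8.
e = c/a = 8/7.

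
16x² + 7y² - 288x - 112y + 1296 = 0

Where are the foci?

(9, 2) and (9, 14)

16(x² - 18x) + 7(y² - 16y) = -1296
Complete the square: 16(x - 9)² + 7(y - 8)² = -1296 + 1296 + 448 = 448
Divide by 448: (x - 9)²/28 + (y - 8)²/64 = 1
Ellipse, center (9, 8), major axis vertical; a² = 64, b² = 28.
c² = a² - b² = 64 - 28 = 36, so c = 6.
Foci lie on the vertical axis through the center: (h, k ± c).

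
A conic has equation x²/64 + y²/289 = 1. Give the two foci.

(0, -15) and (0, 15)

Center (0, 0). The larger denominator 289 sits under the y-term, so the major axis is vertical; a² = 289, b² = 64.
c² = a² - b² = 289 - 64 = 225, so c = 15.
Foci lie on the vertical axis through the center: (h, k ± c).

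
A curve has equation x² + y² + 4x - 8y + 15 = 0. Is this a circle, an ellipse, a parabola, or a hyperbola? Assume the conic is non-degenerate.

circle

No xy term. Coefficients of x² and y² are A = 1, C = 1.
A = C (same sign) ⇒ circle.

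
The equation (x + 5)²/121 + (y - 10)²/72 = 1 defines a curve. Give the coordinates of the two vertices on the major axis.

Center (-5, 10). The larger denominator 121 sits under the x-term, so the major axis is horizontal; a² = 121, b² = 72.
a = 11. Vertices at (h ± a, k).

(-16, 10) and (6, 10)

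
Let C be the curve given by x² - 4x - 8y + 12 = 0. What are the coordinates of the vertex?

Only x is squared. Complete the square in x: (x - 2)² = 8(y - 1).
Vertex (2, 1); 4p = 8 so p = 2. Opens up.

(2, 1)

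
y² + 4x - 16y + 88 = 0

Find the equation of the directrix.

x = -5

Only y is squared. Complete the square in y: (y - 8)² = -4(x + 6).
Vertex (-6, 8); 4p = -4 so p = -1. Opens left.
Directrix is the vertical line x = h − p = -6 − (-1) = -5.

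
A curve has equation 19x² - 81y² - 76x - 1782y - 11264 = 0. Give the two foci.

(-8, -11) and (12, -11)

Group: 19(x² - 4x) -81(y² + 22y) = 11264
Complete the square: 19(x - 2)² -81(y + 11)² = 11264 + 76 - 9801 = 1539
Dividing both sides by 1539: (x - 2)²/81 - (y + 11)²/19 = 1
Hyperbola, center (2, -11), transverse axis horizontal; a² = 81, b² = 19.
c² = a² + b² = 81 + 19 = 100, so c = 10.
Foci lie on the horizontal axis through the center: (h ± c, k).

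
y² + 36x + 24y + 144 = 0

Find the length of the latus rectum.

36

Only y is squared. Complete the square in y: (y + 12)² = -36x.
Vertex (0, -12); 4p = -36 so p = -9. Opens left.
Latus rectum length = |4p| = 36.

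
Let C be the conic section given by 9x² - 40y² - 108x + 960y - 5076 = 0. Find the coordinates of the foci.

(6, 5) and (6, 19)

Group: 9(x² - 12x) -40(y² - 24y) = 5076
Complete the square: 9(x - 6)² -40(y - 12)² = 5076 + 324 - 5760 = -360
Dividing both sides by -360: (y - 12)²/9 - (x - 6)²/40 = 1
Hyperbola, center (6, 12), transverse axis vertical; a² = 9, b² = 40.
c² = a² + b² = 9 + 40 = 49, so c = 7.
Foci lie on the vertical axis through the center: (h, k ± c).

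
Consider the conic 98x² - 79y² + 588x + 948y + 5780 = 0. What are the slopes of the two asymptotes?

Group the x- and y-terms: 98(x² + 6x) -79(y² - 12y) = -5780
Complete the square: 98(x + 3)² -79(y - 6)² = -5780 + 882 - 2844 = -7742
Divide by -7742: (y - 6)²/98 - (x + 3)²/79 = 1
Hyperbola, center (-3, 6), transverse axis vertical; a² = 98, b² = 79.
For a vertical hyperbola the asymptotes have slope ±a/b.
Here that is ±7√2/√79 = ±7√158/79.

7√158/79 and -7√158/79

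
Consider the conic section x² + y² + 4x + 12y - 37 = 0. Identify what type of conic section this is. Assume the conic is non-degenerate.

No xy term. Coefficients of x² and y² are A = 1, C = 1.
A = C (same sign) ⇒ circle.

circle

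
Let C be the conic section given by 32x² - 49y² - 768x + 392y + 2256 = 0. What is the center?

Group the x- and y-terms: 32(x² - 24x) -49(y² - 8y) = -2256
Completing the square gives 32(x - 12)² -49(y - 4)² = -2256 + 4608 - 784 = 1568.
Divide by 1568: (x - 12)²/49 - (y - 4)²/32 = 1
Hyperbola with center (12, 4).

(12, 4)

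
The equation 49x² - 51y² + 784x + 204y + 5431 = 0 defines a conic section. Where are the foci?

(-8, -8) and (-8, 12)

Group: 49(x² + 16x) -51(y² - 4y) = -5431
Complete the square in x and y: 49(x + 8)² -51(y - 2)² = -5431 + 3136 - 204 = -2499
Divide by -2499: (y - 2)²/49 - (x + 8)²/51 = 1
Hyperbola, center (-8, 2), transverse axis vertical; a² = 49, b² = 51.
c² = a² + b² = 49 + 51 = 100, so c = 10.
Foci lie on the vertical axis through the center: (h, k ± c).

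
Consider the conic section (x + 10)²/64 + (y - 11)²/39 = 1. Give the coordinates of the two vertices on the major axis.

Center (-10, 11). The larger denominator 64 sits under the x-term, so the major axis is horizontal; a² = 64, b² = 39.
a = 8. Vertices at (h ± a, k).

(-18, 11) and (-2, 11)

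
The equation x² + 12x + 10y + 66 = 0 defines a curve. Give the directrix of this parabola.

y = -1/2

Only x is squared. Complete the square in x: (x + 6)² = -10(y + 3).
Vertex (-6, -3); 4p = -10 so p = -5/2. Opens down.
Directrix is the horizontal line y = k − p = -3 − (-5/2) = -1/2.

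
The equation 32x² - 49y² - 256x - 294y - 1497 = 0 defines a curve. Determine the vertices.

(-3, -3) and (11, -3)

Group: 32(x² - 8x) -49(y² + 6y) = 1497
Completing the square gives 32(x - 4)² -49(y + 3)² = 1497 + 512 - 441 = 1568.
Divide by 1568: (x - 4)²/49 - (y + 3)²/32 = 1
Hyperbola, center (4, -3), transverse axis horizontal; a² = 49, b² = 32.
a = 7. Vertices at (h ± a, k).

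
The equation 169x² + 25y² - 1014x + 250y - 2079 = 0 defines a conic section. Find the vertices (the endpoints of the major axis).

Group: 169(x² - 6x) + 25(y² + 10y) = 2079
169(x - 3)² + 25(y + 5)² = 2079 + 1521 + 625 = 4225
Divide by 4225: (x - 3)²/25 + (y + 5)²/169 = 1
Ellipse, center (3, -5), major axis vertical; a² = 169, b² = 25.
a = 13. Vertices at (h, k ± a).

(3, -18) and (3, 8)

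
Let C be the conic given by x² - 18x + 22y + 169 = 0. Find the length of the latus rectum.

22

Only x is squared. Complete the square in x: (x - 9)² = -22(y + 4).
Vertex (9, -4); 4p = -22 so p = -11/2. Opens down.
Latus rectum length = |4p| = 22.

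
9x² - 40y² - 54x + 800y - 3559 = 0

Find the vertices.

9(x² - 6x) -40(y² - 20y) = 3559
Complete the square in x and y: 9(x - 3)² -40(y - 10)² = 3559 + 81 - 4000 = -360
Divide by -360: (y - 10)²/9 - (x - 3)²/40 = 1
Hyperbola, center (3, 10), transverse axis vertical; a² = 9, b² = 40.
a = 3. Vertices at (h, k ± a).

(3, 7) and (3, 13)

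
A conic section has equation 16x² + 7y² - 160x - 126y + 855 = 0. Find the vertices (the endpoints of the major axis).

Rearranging, 16(x² - 10x) + 7(y² - 18y) = -855.
Complete the square in x and y: 16(x - 5)² + 7(y - 9)² = -855 + 400 + 567 = 112
Divide by 112: (x - 5)²/7 + (y - 9)²/16 = 1
Ellipse, center (5, 9), major axis vertical; a² = 16, b² = 7.
a = 4. Vertices at (h, k ± a).

(5, 5) and (5, 13)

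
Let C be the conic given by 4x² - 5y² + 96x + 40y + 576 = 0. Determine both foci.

(-12, -2) and (-12, 10)

Collect terms: 4(x² + 24x) -5(y² - 8y) = -576
Complete the square in x and y: 4(x + 12)² -5(y - 4)² = -576 + 576 - 80 = -80
Divide through by -80 to get (y - 4)²/16 - (x + 12)²/20 = 1.
Hyperbola, center (-12, 4), transverse axis vertical; a² = 16, b² = 20.
c² = a² + b² = 16 + 20 = 36, so c = 6.
Foci lie on the vertical axis through the center: (h, k ± c).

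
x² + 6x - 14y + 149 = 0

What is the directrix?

Only x is squared. Complete the square in x: (x + 3)² = 14(y - 10).
Vertex (-3, 10); 4p = 14 so p = 7/2. Opens up.
Directrix is the horizontal line y = k − p = 10 − (7/2) = 13/2.

y = 13/2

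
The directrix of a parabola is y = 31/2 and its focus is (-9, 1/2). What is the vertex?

The vertex is the midpoint between the focus and the directrix along the axis of symmetry.
Axis is vertical (directrix is horizontal). Vertex y-coordinate = (1/2 + 31/2)/2 = 8; x-coordinate = -9.

(-9, 8)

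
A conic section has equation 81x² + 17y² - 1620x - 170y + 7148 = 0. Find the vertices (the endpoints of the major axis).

(10, -4) and (10, 14)

Rearranging, 81(x² - 20x) + 17(y² - 10y) = -7148.
Complete the square: 81(x - 10)² + 17(y - 5)² = -7148 + 8100 + 425 = 1377
Divide by 1377: (x - 10)²/17 + (y - 5)²/81 = 1
Ellipse, center (10, 5), major axis vertical; a² = 81, b² = 17.
a = 9. Vertices at (h, k ± a).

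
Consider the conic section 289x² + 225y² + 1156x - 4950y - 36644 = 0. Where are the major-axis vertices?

(-2, -6) and (-2, 28)

Rearranging, 289(x² + 4x) + 225(y² - 22y) = 36644.
Completing the square gives 289(x + 2)² + 225(y - 11)² = 36644 + 1156 + 27225 = 65025.
Divide by 65025: (x + 2)²/225 + (y - 11)²/289 = 1
Ellipse, center (-2, 11), major axis vertical; a² = 289, b² = 225.
a = 17. Vertices at (h, k ± a).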